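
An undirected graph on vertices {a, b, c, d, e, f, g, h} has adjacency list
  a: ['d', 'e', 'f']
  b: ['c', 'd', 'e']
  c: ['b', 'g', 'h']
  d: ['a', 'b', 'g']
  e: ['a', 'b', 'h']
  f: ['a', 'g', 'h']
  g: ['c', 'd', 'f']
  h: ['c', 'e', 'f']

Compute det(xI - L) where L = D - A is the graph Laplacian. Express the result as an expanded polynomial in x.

With the vertex order [a, b, c, d, e, f, g, h], the degrees are [3, 3, 3, 3, 3, 3, 3, 3], giving D = diag(3, 3, 3, 3, 3, 3, 3, 3) and L = D - A. Computing det(xI - L) by cofactor expansion (or equivalently via sum-over-permutations) gives x^8 - 24x^7 + 240x^6 - 1296x^5 + 4080x^4 - 7488x^3 + 7424x^2 - 3072x. The constant term is 0 because L is singular (the all-ones vector lies in its kernel). By the matrix-tree theorem the graph has (1/8) * product of the nonzero eigenvalues = 384 spanning trees.

x^8 - 24x^7 + 240x^6 - 1296x^5 + 4080x^4 - 7488x^3 + 7424x^2 - 3072x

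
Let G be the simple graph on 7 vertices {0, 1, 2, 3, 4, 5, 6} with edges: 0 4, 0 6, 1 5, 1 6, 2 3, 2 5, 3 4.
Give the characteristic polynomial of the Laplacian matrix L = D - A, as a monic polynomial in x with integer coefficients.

Each diagonal entry of L is the vertex degree and each off-diagonal entry is -1 where an edge is present, 0 otherwise; in the order [0, 1, 2, 3, 4, 5, 6] the diagonal is [2, 2, 2, 2, 2, 2, 2]. Computing det(xI - L) by cofactor expansion (or equivalently via sum-over-permutations) gives x^7 - 14x^6 + 77x^5 - 210x^4 + 294x^3 - 196x^2 + 49x. Since p(0) = det(-L) = 0, x divides p(x). There is one zero in the spectrum, matching the 1 component.

x^7 - 14x^6 + 77x^5 - 210x^4 + 294x^3 - 196x^2 + 49x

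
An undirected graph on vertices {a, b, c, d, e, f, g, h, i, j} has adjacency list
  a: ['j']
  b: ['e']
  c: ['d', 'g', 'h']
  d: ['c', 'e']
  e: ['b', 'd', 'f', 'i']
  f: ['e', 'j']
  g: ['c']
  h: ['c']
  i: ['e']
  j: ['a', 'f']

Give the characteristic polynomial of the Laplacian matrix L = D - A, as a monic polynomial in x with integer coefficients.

Each diagonal entry of L is the vertex degree and each off-diagonal entry is -1 where an edge is present, 0 otherwise; in the order [a, b, c, d, e, f, g, h, i, j] the diagonal is [1, 1, 3, 2, 4, 2, 1, 1, 1, 2]. L has integer entries, so p(x) = det(xI - L) has integer coefficients. Expanding the determinant yields x^10 - 18x^9 + 132x^8 - 514x^7 + 1164x^6 - 1580x^5 + 1272x^4 - 574x^3 + 127x^2 - 10x. Since p(0) = det(-L) = 0, x divides p(x). By the matrix-tree theorem the graph has (1/10) * product of the nonzero eigenvalues = 1 spanning tree. The largest eigenvalue, 5.2050, is at most the vertex count 10.

x^10 - 18x^9 + 132x^8 - 514x^7 + 1164x^6 - 1580x^5 + 1272x^4 - 574x^3 + 127x^2 - 10x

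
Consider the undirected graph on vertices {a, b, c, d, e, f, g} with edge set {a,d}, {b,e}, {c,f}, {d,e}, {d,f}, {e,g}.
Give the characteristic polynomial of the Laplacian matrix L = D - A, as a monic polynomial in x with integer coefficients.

x^7 - 12x^6 + 53x^5 - 108x^4 + 105x^3 - 46x^2 + 7x

Reading degrees in the order [a, b, c, d, e, f, g] gives [1, 1, 1, 3, 3, 2, 1]; set D = diag(1, 1, 1, 3, 3, 2, 1) and form L = D - A. Computing det(xI - L) by cofactor expansion (or equivalently via sum-over-permutations) gives x^7 - 12x^6 + 53x^5 - 108x^4 + 105x^3 - 46x^2 + 7x. The constant term is 0 because L is singular (the all-ones vector lies in its kernel). By the matrix-tree theorem the graph has (1/7) * product of the nonzero eigenvalues = 1 spanning tree.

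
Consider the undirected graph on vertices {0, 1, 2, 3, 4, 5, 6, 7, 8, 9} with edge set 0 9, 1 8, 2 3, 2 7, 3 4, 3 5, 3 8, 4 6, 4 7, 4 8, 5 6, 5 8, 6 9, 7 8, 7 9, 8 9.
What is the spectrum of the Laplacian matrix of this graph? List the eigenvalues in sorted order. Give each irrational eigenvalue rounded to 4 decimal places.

[0, 0.7446, 0.9617, 1.6909, 2.7818, 3.3956, 3.9301, 4.8991, 6.2893, 7.3069]

With the vertex order [0, 1, 2, 3, 4, 5, 6, 7, 8, 9], the degrees are [1, 1, 2, 4, 4, 3, 3, 4, 6, 4], giving D = diag(1, 1, 2, 4, 4, 3, 3, 4, 6, 4) and L = D - A. Since every row of L sums to 0, the all-ones vector is in the kernel and 0 is an eigenvalue. The eigenvalues sum to 32, which equals trace(L) = 2|E|.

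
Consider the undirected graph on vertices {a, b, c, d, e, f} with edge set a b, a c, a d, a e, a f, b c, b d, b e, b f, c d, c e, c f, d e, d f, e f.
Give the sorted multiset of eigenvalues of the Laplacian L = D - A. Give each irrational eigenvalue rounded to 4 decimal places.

Reading degrees in the order [a, b, c, d, e, f] gives [5, 5, 5, 5, 5, 5]; set D = diag(5, 5, 5, 5, 5, 5) and form L = D - A. Since every row of L sums to 0, the all-ones vector is in the kernel and 0 is an eigenvalue. By the matrix-tree theorem the graph has (1/6) * product of the nonzero eigenvalues = 1296 spanning trees. The largest eigenvalue, 6, is at most the vertex count 6.

[0, 6, 6, 6, 6, 6]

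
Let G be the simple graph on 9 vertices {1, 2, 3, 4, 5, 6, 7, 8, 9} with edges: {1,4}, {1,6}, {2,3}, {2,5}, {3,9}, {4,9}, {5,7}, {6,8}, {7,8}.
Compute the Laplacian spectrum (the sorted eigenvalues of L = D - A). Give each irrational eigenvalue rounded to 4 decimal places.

[0, 0.4679, 0.4679, 1.6527, 1.6527, 3, 3, 3.8794, 3.8794]

Each diagonal entry of L is the vertex degree and each off-diagonal entry is -1 where an edge is present, 0 otherwise; in the order [1, 2, 3, 4, 5, 6, 7, 8, 9] the diagonal is [2, 2, 2, 2, 2, 2, 2, 2, 2]. L is symmetric positive semidefinite, so every eigenvalue is real and nonnegative. The single zero eigenvalue shows the graph is connected. By the matrix-tree theorem the graph has (1/9) * product of the nonzero eigenvalues = 9 spanning trees.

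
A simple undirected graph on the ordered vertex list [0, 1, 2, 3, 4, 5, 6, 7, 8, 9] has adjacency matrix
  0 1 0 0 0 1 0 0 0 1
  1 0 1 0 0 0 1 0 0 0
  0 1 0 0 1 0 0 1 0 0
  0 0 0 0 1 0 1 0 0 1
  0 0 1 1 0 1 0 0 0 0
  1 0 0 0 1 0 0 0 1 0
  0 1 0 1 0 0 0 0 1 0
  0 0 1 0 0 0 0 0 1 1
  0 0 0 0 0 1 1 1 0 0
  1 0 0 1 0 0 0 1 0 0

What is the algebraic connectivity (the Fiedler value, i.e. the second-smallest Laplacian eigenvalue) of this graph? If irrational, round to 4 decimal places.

Reading degrees in the order [0, 1, 2, 3, 4, 5, 6, 7, 8, 9] gives [3, 3, 3, 3, 3, 3, 3, 3, 3, 3]; set D = diag(3, 3, 3, 3, 3, 3, 3, 3, 3, 3) and form L = D - A. The sorted Laplacian eigenvalues are [0, 2, 2, 2, 2, 2, 5, 5, 5, 5]; the algebraic connectivity is the second entry, 2. There is one zero in the spectrum, matching the 1 component. The largest eigenvalue, 5, is at most the vertex count 10.

2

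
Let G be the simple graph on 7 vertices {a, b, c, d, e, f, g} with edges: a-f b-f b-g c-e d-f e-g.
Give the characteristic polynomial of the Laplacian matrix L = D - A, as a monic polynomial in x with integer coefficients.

Reading degrees in the order [a, b, c, d, e, f, g] gives [1, 2, 1, 1, 2, 3, 2]; set D = diag(1, 2, 1, 1, 2, 3, 2) and form L = D - A. Computing det(xI - L) by cofactor expansion (or equivalently via sum-over-permutations) gives x^7 - 12x^6 + 54x^5 - 114x^4 + 116x^3 - 52x^2 + 7x. Since p(0) = det(-L) = 0, x divides p(x). There is one zero in the spectrum, matching the 1 component.

x^7 - 12x^6 + 54x^5 - 114x^4 + 116x^3 - 52x^2 + 7x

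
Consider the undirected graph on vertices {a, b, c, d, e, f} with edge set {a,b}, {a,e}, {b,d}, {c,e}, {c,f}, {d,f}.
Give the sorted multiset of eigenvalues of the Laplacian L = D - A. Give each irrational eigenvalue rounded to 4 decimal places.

Each diagonal entry of L is the vertex degree and each off-diagonal entry is -1 where an edge is present, 0 otherwise; in the order [a, b, c, d, e, f] the diagonal is [2, 2, 2, 2, 2, 2]. Since every row of L sums to 0, the all-ones vector is in the kernel and 0 is an eigenvalue. The largest eigenvalue, 4, is at most the vertex count 6.

[0, 1, 1, 3, 3, 4]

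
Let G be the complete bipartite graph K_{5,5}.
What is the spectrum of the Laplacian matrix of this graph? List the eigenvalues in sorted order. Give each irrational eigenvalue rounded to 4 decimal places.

The graph has 10 vertices and degree multiset [5, 5, 5, 5, 5, 5, 5, 5, 5, 5]; D is the diagonal matrix of degrees and L = D - A. Diagonalising L (or applying a numerical eigensolver to the 10x10 matrix) gives the spectrum above.

[0, 5, 5, 5, 5, 5, 5, 5, 5, 10]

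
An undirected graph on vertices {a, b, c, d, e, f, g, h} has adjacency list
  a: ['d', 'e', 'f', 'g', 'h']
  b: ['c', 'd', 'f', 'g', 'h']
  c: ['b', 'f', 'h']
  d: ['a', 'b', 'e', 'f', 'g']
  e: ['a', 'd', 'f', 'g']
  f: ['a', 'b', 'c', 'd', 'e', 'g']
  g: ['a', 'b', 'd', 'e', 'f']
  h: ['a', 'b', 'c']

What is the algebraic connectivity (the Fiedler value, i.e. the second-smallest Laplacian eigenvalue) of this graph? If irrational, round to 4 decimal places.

Reading degrees in the order [a, b, c, d, e, f, g, h] gives [5, 5, 3, 5, 4, 6, 5, 3]; set D = diag(5, 5, 3, 5, 4, 6, 5, 3) and form L = D - A. The sorted Laplacian eigenvalues are [0, 1.9899, 3.6054, 4.6567, 5.6855, 6, 6.7532, 7.3093]; the algebraic connectivity is the second entry, 1.9899. The largest eigenvalue, 7.3093, is at most the vertex count 8. The eigenvalues sum to 36, which equals trace(L) = 2|E|.

1.9899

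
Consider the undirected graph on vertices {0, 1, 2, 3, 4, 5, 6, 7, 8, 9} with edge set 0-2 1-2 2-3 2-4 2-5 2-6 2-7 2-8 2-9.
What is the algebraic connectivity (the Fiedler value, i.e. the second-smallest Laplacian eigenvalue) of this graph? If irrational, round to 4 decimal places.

1

Each diagonal entry of L is the vertex degree and each off-diagonal entry is -1 where an edge is present, 0 otherwise; in the order [0, 1, 2, 3, 4, 5, 6, 7, 8, 9] the diagonal is [1, 1, 9, 1, 1, 1, 1, 1, 1, 1]. The smallest Laplacian eigenvalue is always 0. The next one, lambda_2 = 1, measures how hard the graph is to disconnect: larger values mean better connectivity.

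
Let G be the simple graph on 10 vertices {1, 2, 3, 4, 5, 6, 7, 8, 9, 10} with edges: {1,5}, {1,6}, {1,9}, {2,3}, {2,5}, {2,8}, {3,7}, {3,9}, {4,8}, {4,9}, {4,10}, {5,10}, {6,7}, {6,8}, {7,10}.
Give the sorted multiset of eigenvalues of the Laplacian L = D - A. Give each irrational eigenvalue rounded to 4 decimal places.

[0, 2, 2, 2, 2, 2, 5, 5, 5, 5]

Reading degrees in the order [1, 2, 3, 4, 5, 6, 7, 8, 9, 10] gives [3, 3, 3, 3, 3, 3, 3, 3, 3, 3]; set D = diag(3, 3, 3, 3, 3, 3, 3, 3, 3, 3) and form L = D - A. Since every row of L sums to 0, the all-ones vector is in the kernel and 0 is an eigenvalue. The single zero eigenvalue shows the graph is connected. There is one zero in the spectrum, matching the 1 component.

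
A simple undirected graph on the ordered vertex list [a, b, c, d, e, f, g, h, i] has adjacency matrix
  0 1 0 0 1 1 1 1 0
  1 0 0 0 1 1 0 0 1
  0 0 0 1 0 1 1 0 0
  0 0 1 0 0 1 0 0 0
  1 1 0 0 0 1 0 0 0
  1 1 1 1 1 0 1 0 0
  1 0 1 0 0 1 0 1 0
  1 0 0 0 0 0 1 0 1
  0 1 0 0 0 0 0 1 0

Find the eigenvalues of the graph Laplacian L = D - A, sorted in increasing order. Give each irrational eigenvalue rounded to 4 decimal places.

[0, 1.0756, 1.9594, 2.4160, 3.4527, 4.5753, 5.1493, 6.2411, 7.1306]

Each diagonal entry of L is the vertex degree and each off-diagonal entry is -1 where an edge is present, 0 otherwise; in the order [a, b, c, d, e, f, g, h, i] the diagonal is [5, 4, 3, 2, 3, 6, 4, 3, 2]. Since every row of L sums to 0, the all-ones vector is in the kernel and 0 is an eigenvalue. The single zero eigenvalue shows the graph is connected. The eigenvalues sum to 32, which equals trace(L) = 2|E|.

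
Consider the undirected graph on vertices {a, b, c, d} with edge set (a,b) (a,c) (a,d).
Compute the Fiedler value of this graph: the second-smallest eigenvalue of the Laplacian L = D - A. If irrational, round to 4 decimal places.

1

With the vertex order [a, b, c, d], the degrees are [3, 1, 1, 1], giving D = diag(3, 1, 1, 1) and L = D - A. The sorted Laplacian eigenvalues are [0, 1, 1, 4]; the algebraic connectivity is the second entry, 1. By the matrix-tree theorem the graph has (1/4) * product of the nonzero eigenvalues = 1 spanning tree.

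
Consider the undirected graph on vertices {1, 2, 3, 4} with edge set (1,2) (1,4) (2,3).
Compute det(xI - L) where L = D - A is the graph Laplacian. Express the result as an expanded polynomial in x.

Each diagonal entry of L is the vertex degree and each off-diagonal entry is -1 where an edge is present, 0 otherwise; in the order [1, 2, 3, 4] the diagonal is [2, 2, 1, 1]. L has integer entries, so p(x) = det(xI - L) has integer coefficients. Expanding the determinant yields x^4 - 6x^3 + 10x^2 - 4x. The constant term is 0 because L is singular (the all-ones vector lies in its kernel). There is one zero in the spectrum, matching the 1 component.

x^4 - 6x^3 + 10x^2 - 4x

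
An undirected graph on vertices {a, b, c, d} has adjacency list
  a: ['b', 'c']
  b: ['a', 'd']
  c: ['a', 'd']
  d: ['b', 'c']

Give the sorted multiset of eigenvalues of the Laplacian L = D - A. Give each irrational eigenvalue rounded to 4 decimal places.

[0, 2, 2, 4]

Each diagonal entry of L is the vertex degree and each off-diagonal entry is -1 where an edge is present, 0 otherwise; in the order [a, b, c, d] the diagonal is [2, 2, 2, 2]. Diagonalising L (or applying a numerical eigensolver to the 4x4 matrix) gives the spectrum above. The single zero eigenvalue shows the graph is connected. There is one zero in the spectrum, matching the 1 component. The eigenvalues sum to 8, which equals trace(L) = 2|E|.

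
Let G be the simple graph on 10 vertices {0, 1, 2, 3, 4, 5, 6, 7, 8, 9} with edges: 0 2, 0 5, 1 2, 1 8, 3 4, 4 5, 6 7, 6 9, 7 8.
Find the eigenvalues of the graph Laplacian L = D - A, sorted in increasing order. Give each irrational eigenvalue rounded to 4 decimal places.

Each diagonal entry of L is the vertex degree and each off-diagonal entry is -1 where an edge is present, 0 otherwise; in the order [0, 1, 2, 3, 4, 5, 6, 7, 8, 9] the diagonal is [2, 2, 2, 1, 2, 2, 2, 2, 2, 1]. The multiplicity of 0 as a Laplacian eigenvalue equals the number of connected components.

[0, 0.0979, 0.3820, 0.8244, 1.3820, 2, 2.6180, 3.1756, 3.6180, 3.9021]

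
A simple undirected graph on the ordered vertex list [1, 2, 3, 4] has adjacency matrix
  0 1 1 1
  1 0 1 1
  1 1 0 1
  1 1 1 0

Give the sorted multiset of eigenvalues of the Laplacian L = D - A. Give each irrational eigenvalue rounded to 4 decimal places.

[0, 4, 4, 4]

Each diagonal entry of L is the vertex degree and each off-diagonal entry is -1 where an edge is present, 0 otherwise; in the order [1, 2, 3, 4] the diagonal is [3, 3, 3, 3]. Diagonalising L (or applying a numerical eigensolver to the 4x4 matrix) gives the spectrum above. The single zero eigenvalue shows the graph is connected. The largest eigenvalue, 4, is at most the vertex count 4. By the matrix-tree theorem the graph has (1/4) * product of the nonzero eigenvalues = 16 spanning trees.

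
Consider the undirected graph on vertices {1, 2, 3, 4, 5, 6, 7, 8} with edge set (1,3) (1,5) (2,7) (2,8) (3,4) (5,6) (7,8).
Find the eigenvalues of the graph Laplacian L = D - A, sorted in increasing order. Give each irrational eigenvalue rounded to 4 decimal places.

Each diagonal entry of L is the vertex degree and each off-diagonal entry is -1 where an edge is present, 0 otherwise; in the order [1, 2, 3, 4, 5, 6, 7, 8] the diagonal is [2, 2, 2, 1, 2, 1, 2, 2]. The multiplicity of 0 as a Laplacian eigenvalue equals the number of connected components. The 2 zero eigenvalues correspond to the 2 connected components. The eigenvalues sum to 14, which equals trace(L) = 2|E|. The largest eigenvalue, 3.6180, is at most the vertex count 8.

[0, 0, 0.3820, 1.3820, 2.6180, 3, 3, 3.6180]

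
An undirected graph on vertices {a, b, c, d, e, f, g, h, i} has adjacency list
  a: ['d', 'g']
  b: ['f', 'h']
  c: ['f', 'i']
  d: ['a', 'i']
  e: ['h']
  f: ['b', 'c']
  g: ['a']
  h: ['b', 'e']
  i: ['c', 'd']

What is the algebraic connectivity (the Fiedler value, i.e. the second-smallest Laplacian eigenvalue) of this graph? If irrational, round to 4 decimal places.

0.1206

Each diagonal entry of L is the vertex degree and each off-diagonal entry is -1 where an edge is present, 0 otherwise; in the order [a, b, c, d, e, f, g, h, i] the diagonal is [2, 2, 2, 2, 1, 2, 1, 2, 2]. The smallest Laplacian eigenvalue is always 0. The next one, lambda_2 = 0.1206, measures how hard the graph is to disconnect: larger values mean better connectivity.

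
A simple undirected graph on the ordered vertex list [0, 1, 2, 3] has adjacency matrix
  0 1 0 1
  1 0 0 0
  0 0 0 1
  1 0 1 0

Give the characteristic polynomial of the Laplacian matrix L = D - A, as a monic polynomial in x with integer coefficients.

x^4 - 6x^3 + 10x^2 - 4x

Each diagonal entry of L is the vertex degree and each off-diagonal entry is -1 where an edge is present, 0 otherwise; in the order [0, 1, 2, 3] the diagonal is [2, 1, 1, 2]. Computing det(xI - L) by cofactor expansion (or equivalently via sum-over-permutations) gives x^4 - 6x^3 + 10x^2 - 4x. The constant term is 0 because L is singular (the all-ones vector lies in its kernel). There is one zero in the spectrum, matching the 1 component.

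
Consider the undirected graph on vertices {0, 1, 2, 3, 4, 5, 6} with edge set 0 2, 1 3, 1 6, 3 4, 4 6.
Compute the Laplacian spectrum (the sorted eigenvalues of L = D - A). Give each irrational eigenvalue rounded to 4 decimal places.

[0, 0, 0, 2, 2, 2, 4]

With the vertex order [0, 1, 2, 3, 4, 5, 6], the degrees are [1, 2, 1, 2, 2, 0, 2], giving D = diag(1, 2, 1, 2, 2, 0, 2) and L = D - A. L is symmetric positive semidefinite, so every eigenvalue is real and nonnegative. The 3 zero eigenvalues correspond to the 3 connected components.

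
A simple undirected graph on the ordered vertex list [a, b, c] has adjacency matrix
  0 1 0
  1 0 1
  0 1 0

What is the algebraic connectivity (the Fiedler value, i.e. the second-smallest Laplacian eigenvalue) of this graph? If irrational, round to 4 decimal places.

Reading degrees in the order [a, b, c] gives [1, 2, 1]; set D = diag(1, 2, 1) and form L = D - A. The sorted Laplacian eigenvalues are [0, 1, 3]; the algebraic connectivity is the second entry, 1. There is one zero in the spectrum, matching the 1 component. The eigenvalues sum to 4, which equals trace(L) = 2|E|.

1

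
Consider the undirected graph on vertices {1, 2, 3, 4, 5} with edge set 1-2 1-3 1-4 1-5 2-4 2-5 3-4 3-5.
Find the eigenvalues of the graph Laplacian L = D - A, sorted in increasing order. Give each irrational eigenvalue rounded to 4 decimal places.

Each diagonal entry of L is the vertex degree and each off-diagonal entry is -1 where an edge is present, 0 otherwise; in the order [1, 2, 3, 4, 5] the diagonal is [4, 3, 3, 3, 3]. The multiplicity of 0 as a Laplacian eigenvalue equals the number of connected components. The single zero eigenvalue shows the graph is connected.

[0, 3, 3, 5, 5]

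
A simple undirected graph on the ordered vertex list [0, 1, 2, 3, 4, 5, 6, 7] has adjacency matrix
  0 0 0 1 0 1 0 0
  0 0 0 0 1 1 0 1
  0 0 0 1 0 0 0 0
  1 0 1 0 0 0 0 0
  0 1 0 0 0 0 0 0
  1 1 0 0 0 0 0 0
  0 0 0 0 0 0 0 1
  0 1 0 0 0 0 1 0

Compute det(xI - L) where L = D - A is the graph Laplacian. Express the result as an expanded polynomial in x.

x^8 - 14x^7 + 77x^6 - 212x^5 + 308x^4 - 228x^3 + 76x^2 - 8x

With the vertex order [0, 1, 2, 3, 4, 5, 6, 7], the degrees are [2, 3, 1, 2, 1, 2, 1, 2], giving D = diag(2, 3, 1, 2, 1, 2, 1, 2) and L = D - A. Computing det(xI - L) by cofactor expansion (or equivalently via sum-over-permutations) gives x^8 - 14x^7 + 77x^6 - 212x^5 + 308x^4 - 228x^3 + 76x^2 - 8x. Since p(0) = det(-L) = 0, x divides p(x). The eigenvalues sum to 14, which equals trace(L) = 2|E|.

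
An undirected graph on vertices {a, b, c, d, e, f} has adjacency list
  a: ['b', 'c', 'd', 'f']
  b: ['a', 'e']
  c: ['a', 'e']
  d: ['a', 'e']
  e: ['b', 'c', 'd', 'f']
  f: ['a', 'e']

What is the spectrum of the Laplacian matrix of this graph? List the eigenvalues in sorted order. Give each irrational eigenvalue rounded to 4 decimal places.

[0, 2, 2, 2, 4, 6]

Reading degrees in the order [a, b, c, d, e, f] gives [4, 2, 2, 2, 4, 2]; set D = diag(4, 2, 2, 2, 4, 2) and form L = D - A. Since every row of L sums to 0, the all-ones vector is in the kernel and 0 is an eigenvalue. The single zero eigenvalue shows the graph is connected. There is one zero in the spectrum, matching the 1 component. The largest eigenvalue, 6, is at most the vertex count 6.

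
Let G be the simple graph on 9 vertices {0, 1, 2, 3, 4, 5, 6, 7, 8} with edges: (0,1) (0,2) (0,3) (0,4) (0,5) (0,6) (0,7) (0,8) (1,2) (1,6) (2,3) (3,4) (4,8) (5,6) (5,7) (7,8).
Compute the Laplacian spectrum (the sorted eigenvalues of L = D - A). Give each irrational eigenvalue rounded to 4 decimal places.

Each diagonal entry of L is the vertex degree and each off-diagonal entry is -1 where an edge is present, 0 otherwise; in the order [0, 1, 2, 3, 4, 5, 6, 7, 8] the diagonal is [8, 3, 3, 3, 3, 3, 3, 3, 3]. The multiplicity of 0 as a Laplacian eigenvalue equals the number of connected components. There is one zero in the spectrum, matching the 1 component.

[0, 1.5858, 1.5858, 3, 3, 4.4142, 4.4142, 5, 9]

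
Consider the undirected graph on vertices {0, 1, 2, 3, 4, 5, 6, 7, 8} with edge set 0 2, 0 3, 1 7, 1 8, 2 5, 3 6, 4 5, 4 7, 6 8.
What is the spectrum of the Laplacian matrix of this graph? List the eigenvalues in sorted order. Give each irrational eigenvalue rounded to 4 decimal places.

[0, 0.4679, 0.4679, 1.6527, 1.6527, 3, 3, 3.8794, 3.8794]

Reading degrees in the order [0, 1, 2, 3, 4, 5, 6, 7, 8] gives [2, 2, 2, 2, 2, 2, 2, 2, 2]; set D = diag(2, 2, 2, 2, 2, 2, 2, 2, 2) and form L = D - A. Diagonalising L (or applying a numerical eigensolver to the 9x9 matrix) gives the spectrum above. The largest eigenvalue, 3.8794, is at most the vertex count 9.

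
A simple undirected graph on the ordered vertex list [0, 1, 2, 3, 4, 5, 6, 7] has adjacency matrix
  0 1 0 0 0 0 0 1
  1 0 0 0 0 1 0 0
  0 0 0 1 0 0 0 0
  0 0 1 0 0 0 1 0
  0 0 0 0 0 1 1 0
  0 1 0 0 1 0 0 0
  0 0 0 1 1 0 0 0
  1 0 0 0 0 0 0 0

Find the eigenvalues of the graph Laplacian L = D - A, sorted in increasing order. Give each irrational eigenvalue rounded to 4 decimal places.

[0, 0.1522, 0.5858, 1.2346, 2, 2.7654, 3.4142, 3.8478]

Each diagonal entry of L is the vertex degree and each off-diagonal entry is -1 where an edge is present, 0 otherwise; in the order [0, 1, 2, 3, 4, 5, 6, 7] the diagonal is [2, 2, 1, 2, 2, 2, 2, 1]. Since every row of L sums to 0, the all-ones vector is in the kernel and 0 is an eigenvalue. The single zero eigenvalue shows the graph is connected. By the matrix-tree theorem the graph has (1/8) * product of the nonzero eigenvalues = 1 spanning tree. There is one zero in the spectrum, matching the 1 component.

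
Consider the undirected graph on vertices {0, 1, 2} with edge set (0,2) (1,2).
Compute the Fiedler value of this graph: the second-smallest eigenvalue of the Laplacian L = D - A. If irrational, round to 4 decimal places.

Each diagonal entry of L is the vertex degree and each off-diagonal entry is -1 where an edge is present, 0 otherwise; in the order [0, 1, 2] the diagonal is [1, 1, 2]. The sorted Laplacian eigenvalues are [0, 1, 3]; the algebraic connectivity is the second entry, 1. The largest eigenvalue, 3, is at most the vertex count 3.

1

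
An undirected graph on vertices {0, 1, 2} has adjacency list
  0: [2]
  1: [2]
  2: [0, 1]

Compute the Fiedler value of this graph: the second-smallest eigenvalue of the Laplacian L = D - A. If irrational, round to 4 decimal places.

Reading degrees in the order [0, 1, 2] gives [1, 1, 2]; set D = diag(1, 1, 2) and form L = D - A. The smallest Laplacian eigenvalue is always 0. The next one, lambda_2 = 1, measures how hard the graph is to disconnect: larger values mean better connectivity. The largest eigenvalue, 3, is at most the vertex count 3.

1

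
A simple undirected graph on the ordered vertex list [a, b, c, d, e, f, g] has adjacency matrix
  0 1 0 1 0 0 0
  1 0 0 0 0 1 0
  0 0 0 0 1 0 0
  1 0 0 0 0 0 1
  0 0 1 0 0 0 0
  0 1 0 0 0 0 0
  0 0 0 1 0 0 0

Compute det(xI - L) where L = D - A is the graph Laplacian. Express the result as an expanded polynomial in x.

Each diagonal entry of L is the vertex degree and each off-diagonal entry is -1 where an edge is present, 0 otherwise; in the order [a, b, c, d, e, f, g] the diagonal is [2, 2, 1, 2, 1, 1, 1]. L has integer entries, so p(x) = det(xI - L) has integer coefficients. Expanding the determinant yields x^7 - 10x^6 + 37x^5 - 62x^4 + 45x^3 - 10x^2. The coefficient of x^6 equals -trace(L) = -10, matching the sum of degrees.

x^7 - 10x^6 + 37x^5 - 62x^4 + 45x^3 - 10x^2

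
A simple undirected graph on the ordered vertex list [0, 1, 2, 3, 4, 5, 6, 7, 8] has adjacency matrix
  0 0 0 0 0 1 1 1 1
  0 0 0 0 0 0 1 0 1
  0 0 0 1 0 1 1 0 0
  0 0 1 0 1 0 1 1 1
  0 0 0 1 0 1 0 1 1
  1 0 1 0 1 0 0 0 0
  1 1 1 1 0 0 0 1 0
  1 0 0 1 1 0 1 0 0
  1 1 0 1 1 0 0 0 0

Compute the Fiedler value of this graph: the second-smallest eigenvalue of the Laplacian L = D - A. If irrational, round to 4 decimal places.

With the vertex order [0, 1, 2, 3, 4, 5, 6, 7, 8], the degrees are [4, 2, 3, 5, 4, 3, 5, 4, 4], giving D = diag(4, 2, 3, 5, 4, 3, 5, 4, 4) and L = D - A. Computing the eigenvalues of L and sorting gives [0, 1.6466, 2.5925, 3, 3.4926, 4.1886, 6, 6.1617, 6.9180]. The Fiedler value lambda_2 = 1.6466 is strictly positive, so the graph is connected. The largest eigenvalue, 6.9180, is at most the vertex count 9.

1.6466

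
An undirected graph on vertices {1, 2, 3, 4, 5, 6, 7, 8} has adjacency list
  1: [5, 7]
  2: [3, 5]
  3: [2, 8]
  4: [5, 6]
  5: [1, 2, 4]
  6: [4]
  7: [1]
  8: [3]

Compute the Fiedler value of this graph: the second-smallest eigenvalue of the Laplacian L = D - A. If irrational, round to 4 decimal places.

0.2434

Reading degrees in the order [1, 2, 3, 4, 5, 6, 7, 8] gives [2, 2, 2, 2, 3, 1, 1, 1]; set D = diag(2, 2, 2, 2, 3, 1, 1, 1) and form L = D - A. The sorted Laplacian eigenvalues are [0, 0.2434, 0.3820, 1.1798, 2, 2.6180, 3.1386, 4.4383]; the algebraic connectivity is the second entry, 0.2434. The eigenvalues sum to 14, which equals trace(L) = 2|E|. The largest eigenvalue, 4.4383, is at most the vertex count 8.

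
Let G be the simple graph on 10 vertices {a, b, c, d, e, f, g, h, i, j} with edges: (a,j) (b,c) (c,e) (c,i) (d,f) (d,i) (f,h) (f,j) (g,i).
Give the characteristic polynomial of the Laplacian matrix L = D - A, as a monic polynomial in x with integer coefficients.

Each diagonal entry of L is the vertex degree and each off-diagonal entry is -1 where an edge is present, 0 otherwise; in the order [a, b, c, d, e, f, g, h, i, j] the diagonal is [1, 1, 3, 2, 1, 3, 1, 1, 3, 2]. L has integer entries, so p(x) = det(xI - L) has integer coefficients. Expanding the determinant yields x^10 - 18x^9 + 133x^8 - 524x^7 + 1200x^6 - 1638x^5 + 1317x^4 - 592x^3 + 131x^2 - 10x. The constant term is 0 because L is singular (the all-ones vector lies in its kernel).

x^10 - 18x^9 + 133x^8 - 524x^7 + 1200x^6 - 1638x^5 + 1317x^4 - 592x^3 + 131x^2 - 10x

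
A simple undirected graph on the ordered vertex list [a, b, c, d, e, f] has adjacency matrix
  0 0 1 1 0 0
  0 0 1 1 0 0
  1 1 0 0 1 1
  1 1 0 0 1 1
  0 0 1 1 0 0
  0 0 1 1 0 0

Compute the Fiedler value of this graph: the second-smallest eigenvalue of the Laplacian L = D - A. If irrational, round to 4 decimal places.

2

Reading degrees in the order [a, b, c, d, e, f] gives [2, 2, 4, 4, 2, 2]; set D = diag(2, 2, 4, 4, 2, 2) and form L = D - A. The sorted Laplacian eigenvalues are [0, 2, 2, 2, 4, 6]; the algebraic connectivity is the second entry, 2. The eigenvalues sum to 16, which equals trace(L) = 2|E|. There is one zero in the spectrum, matching the 1 component.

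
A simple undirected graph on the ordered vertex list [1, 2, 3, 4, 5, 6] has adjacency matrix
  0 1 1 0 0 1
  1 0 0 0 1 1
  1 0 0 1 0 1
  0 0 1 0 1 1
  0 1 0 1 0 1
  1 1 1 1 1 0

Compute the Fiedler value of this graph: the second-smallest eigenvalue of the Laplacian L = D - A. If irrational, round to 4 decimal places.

2.3820

With the vertex order [1, 2, 3, 4, 5, 6], the degrees are [3, 3, 3, 3, 3, 5], giving D = diag(3, 3, 3, 3, 3, 5) and L = D - A. The sorted Laplacian eigenvalues are [0, 2.3820, 2.3820, 4.6180, 4.6180, 6]; the algebraic connectivity is the second entry, 2.3820. The largest eigenvalue, 6, is at most the vertex count 6.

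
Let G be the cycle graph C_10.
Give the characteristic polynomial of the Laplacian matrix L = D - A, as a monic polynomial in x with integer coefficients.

x^10 - 20x^9 + 170x^8 - 800x^7 + 2275x^6 - 4004x^5 + 4290x^4 - 2640x^3 + 825x^2 - 100x

The graph has 10 vertices and degree multiset [2, 2, 2, 2, 2, 2, 2, 2, 2, 2]; D is the diagonal matrix of degrees and L = D - A. Computing det(xI - L) by cofactor expansion (or equivalently via sum-over-permutations) gives x^10 - 20x^9 + 170x^8 - 800x^7 + 2275x^6 - 4004x^5 + 4290x^4 - 2640x^3 + 825x^2 - 100x. The coefficient of x^9 equals -trace(L) = -20, matching the sum of degrees. By the matrix-tree theorem the graph has (1/10) * product of the nonzero eigenvalues = 10 spanning trees.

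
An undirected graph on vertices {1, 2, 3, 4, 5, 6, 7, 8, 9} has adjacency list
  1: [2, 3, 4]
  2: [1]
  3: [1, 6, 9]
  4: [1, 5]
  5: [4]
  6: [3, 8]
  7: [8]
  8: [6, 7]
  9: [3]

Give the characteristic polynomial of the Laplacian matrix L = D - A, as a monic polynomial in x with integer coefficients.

x^9 - 16x^8 + 103x^7 - 344x^6 + 641x^5 - 668x^4 + 371x^3 - 98x^2 + 9x

With the vertex order [1, 2, 3, 4, 5, 6, 7, 8, 9], the degrees are [3, 1, 3, 2, 1, 2, 1, 2, 1], giving D = diag(3, 1, 3, 2, 1, 2, 1, 2, 1) and L = D - A. L has integer entries, so p(x) = det(xI - L) has integer coefficients. Expanding the determinant yields x^9 - 16x^8 + 103x^7 - 344x^6 + 641x^5 - 668x^4 + 371x^3 - 98x^2 + 9x. Since p(0) = det(-L) = 0, x divides p(x).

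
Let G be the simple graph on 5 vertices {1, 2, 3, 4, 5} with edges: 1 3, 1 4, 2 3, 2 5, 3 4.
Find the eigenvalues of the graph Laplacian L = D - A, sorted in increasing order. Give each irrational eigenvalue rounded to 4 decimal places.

[0, 0.5188, 2.3111, 3, 4.1701]

Reading degrees in the order [1, 2, 3, 4, 5] gives [2, 2, 3, 2, 1]; set D = diag(2, 2, 3, 2, 1) and form L = D - A. Since every row of L sums to 0, the all-ones vector is in the kernel and 0 is an eigenvalue. The largest eigenvalue, 4.1701, is at most the vertex count 5. The eigenvalues sum to 10, which equals trace(L) = 2|E|.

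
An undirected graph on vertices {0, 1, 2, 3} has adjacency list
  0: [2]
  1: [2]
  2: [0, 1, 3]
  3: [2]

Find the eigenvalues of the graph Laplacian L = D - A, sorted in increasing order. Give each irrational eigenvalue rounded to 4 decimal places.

[0, 1, 1, 4]

Reading degrees in the order [0, 1, 2, 3] gives [1, 1, 3, 1]; set D = diag(1, 1, 3, 1) and form L = D - A. The multiplicity of 0 as a Laplacian eigenvalue equals the number of connected components. The single zero eigenvalue shows the graph is connected.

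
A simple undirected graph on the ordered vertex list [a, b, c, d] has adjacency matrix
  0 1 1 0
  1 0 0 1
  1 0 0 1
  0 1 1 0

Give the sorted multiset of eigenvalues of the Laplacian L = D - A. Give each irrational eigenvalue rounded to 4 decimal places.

[0, 2, 2, 4]

Reading degrees in the order [a, b, c, d] gives [2, 2, 2, 2]; set D = diag(2, 2, 2, 2) and form L = D - A. L is symmetric positive semidefinite, so every eigenvalue is real and nonnegative. By the matrix-tree theorem the graph has (1/4) * product of the nonzero eigenvalues = 4 spanning trees.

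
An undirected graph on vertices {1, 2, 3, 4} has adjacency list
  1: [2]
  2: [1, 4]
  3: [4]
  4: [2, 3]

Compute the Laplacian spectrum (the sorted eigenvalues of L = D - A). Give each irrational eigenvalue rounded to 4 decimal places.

[0, 0.5858, 2, 3.4142]

Each diagonal entry of L is the vertex degree and each off-diagonal entry is -1 where an edge is present, 0 otherwise; in the order [1, 2, 3, 4] the diagonal is [1, 2, 1, 2]. Since every row of L sums to 0, the all-ones vector is in the kernel and 0 is an eigenvalue. The single zero eigenvalue shows the graph is connected.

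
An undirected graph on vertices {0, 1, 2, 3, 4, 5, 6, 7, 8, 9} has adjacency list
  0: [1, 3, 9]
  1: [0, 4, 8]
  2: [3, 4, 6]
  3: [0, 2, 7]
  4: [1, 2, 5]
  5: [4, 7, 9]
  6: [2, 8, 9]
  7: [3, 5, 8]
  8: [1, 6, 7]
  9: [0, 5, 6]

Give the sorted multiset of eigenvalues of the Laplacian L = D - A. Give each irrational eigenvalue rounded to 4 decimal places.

[0, 2, 2, 2, 2, 2, 5, 5, 5, 5]

Each diagonal entry of L is the vertex degree and each off-diagonal entry is -1 where an edge is present, 0 otherwise; in the order [0, 1, 2, 3, 4, 5, 6, 7, 8, 9] the diagonal is [3, 3, 3, 3, 3, 3, 3, 3, 3, 3]. The multiplicity of 0 as a Laplacian eigenvalue equals the number of connected components. There is one zero in the spectrum, matching the 1 component. By the matrix-tree theorem the graph has (1/10) * product of the nonzero eigenvalues = 2000 spanning trees.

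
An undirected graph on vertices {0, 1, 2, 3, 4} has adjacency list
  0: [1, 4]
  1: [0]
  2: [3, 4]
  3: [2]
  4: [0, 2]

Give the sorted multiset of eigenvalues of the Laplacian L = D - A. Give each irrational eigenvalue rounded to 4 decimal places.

With the vertex order [0, 1, 2, 3, 4], the degrees are [2, 1, 2, 1, 2], giving D = diag(2, 1, 2, 1, 2) and L = D - A. The multiplicity of 0 as a Laplacian eigenvalue equals the number of connected components. The single zero eigenvalue shows the graph is connected. By the matrix-tree theorem the graph has (1/5) * product of the nonzero eigenvalues = 1 spanning tree.

[0, 0.3820, 1.3820, 2.6180, 3.6180]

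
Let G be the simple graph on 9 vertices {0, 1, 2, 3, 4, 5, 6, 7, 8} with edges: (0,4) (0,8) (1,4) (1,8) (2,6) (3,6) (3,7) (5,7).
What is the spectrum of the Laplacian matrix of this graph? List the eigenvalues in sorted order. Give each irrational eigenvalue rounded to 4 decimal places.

[0, 0, 0.3820, 1.3820, 2, 2, 2.6180, 3.6180, 4]

Reading degrees in the order [0, 1, 2, 3, 4, 5, 6, 7, 8] gives [2, 2, 1, 2, 2, 1, 2, 2, 2]; set D = diag(2, 2, 1, 2, 2, 1, 2, 2, 2) and form L = D - A. Since every row of L sums to 0, the all-ones vector is in the kernel and 0 is an eigenvalue. The 2 zero eigenvalues correspond to the 2 connected components. The largest eigenvalue, 4, is at most the vertex count 9.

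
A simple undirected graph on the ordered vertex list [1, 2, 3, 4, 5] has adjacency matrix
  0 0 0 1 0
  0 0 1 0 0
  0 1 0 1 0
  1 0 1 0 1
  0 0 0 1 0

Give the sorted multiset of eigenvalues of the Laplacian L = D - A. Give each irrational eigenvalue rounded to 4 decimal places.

[0, 0.5188, 1, 2.3111, 4.1701]

Each diagonal entry of L is the vertex degree and each off-diagonal entry is -1 where an edge is present, 0 otherwise; in the order [1, 2, 3, 4, 5] the diagonal is [1, 1, 2, 3, 1]. L is symmetric positive semidefinite, so every eigenvalue is real and nonnegative. The eigenvalues sum to 8, which equals trace(L) = 2|E|.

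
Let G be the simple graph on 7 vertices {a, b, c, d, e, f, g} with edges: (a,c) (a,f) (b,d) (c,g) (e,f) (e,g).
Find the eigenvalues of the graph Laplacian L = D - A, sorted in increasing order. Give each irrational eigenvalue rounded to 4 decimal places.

Each diagonal entry of L is the vertex degree and each off-diagonal entry is -1 where an edge is present, 0 otherwise; in the order [a, b, c, d, e, f, g] the diagonal is [2, 1, 2, 1, 2, 2, 2]. Since every row of L sums to 0, the all-ones vector is in the kernel and 0 is an eigenvalue. The 2 zero eigenvalues correspond to the 2 connected components.

[0, 0, 1.3820, 1.3820, 2, 3.6180, 3.6180]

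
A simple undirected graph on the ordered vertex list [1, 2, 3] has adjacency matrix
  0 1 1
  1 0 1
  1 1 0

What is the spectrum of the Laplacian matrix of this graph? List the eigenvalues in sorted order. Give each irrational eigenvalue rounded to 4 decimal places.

Each diagonal entry of L is the vertex degree and each off-diagonal entry is -1 where an edge is present, 0 otherwise; in the order [1, 2, 3] the diagonal is [2, 2, 2]. The multiplicity of 0 as a Laplacian eigenvalue equals the number of connected components. The eigenvalues sum to 6, which equals trace(L) = 2|E|.

[0, 3, 3]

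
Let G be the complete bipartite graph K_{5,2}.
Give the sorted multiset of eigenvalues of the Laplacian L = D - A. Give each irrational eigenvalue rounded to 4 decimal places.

[0, 2, 2, 2, 2, 5, 7]

The graph has 7 vertices and degree multiset [5, 5, 2, 2, 2, 2, 2]; D is the diagonal matrix of degrees and L = D - A. Diagonalising L (or applying a numerical eigensolver to the 7x7 matrix) gives the spectrum above. The single zero eigenvalue shows the graph is connected. The eigenvalues sum to 20, which equals trace(L) = 2|E|. The largest eigenvalue, 7, is at most the vertex count 7.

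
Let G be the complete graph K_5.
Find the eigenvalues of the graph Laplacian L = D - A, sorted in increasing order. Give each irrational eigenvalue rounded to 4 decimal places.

[0, 5, 5, 5, 5]

The graph has 5 vertices and degree multiset [4, 4, 4, 4, 4]; D is the diagonal matrix of degrees and L = D - A. The multiplicity of 0 as a Laplacian eigenvalue equals the number of connected components. The single zero eigenvalue shows the graph is connected.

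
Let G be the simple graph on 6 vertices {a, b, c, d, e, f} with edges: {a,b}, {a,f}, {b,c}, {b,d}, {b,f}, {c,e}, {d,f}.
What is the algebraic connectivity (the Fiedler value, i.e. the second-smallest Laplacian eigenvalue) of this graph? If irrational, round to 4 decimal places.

0.4859

With the vertex order [a, b, c, d, e, f], the degrees are [2, 4, 2, 2, 1, 3], giving D = diag(2, 4, 2, 2, 1, 3) and L = D - A. The sorted Laplacian eigenvalues are [0, 0.4859, 2, 2.4280, 4, 5.0861]; the algebraic connectivity is the second entry, 0.4859.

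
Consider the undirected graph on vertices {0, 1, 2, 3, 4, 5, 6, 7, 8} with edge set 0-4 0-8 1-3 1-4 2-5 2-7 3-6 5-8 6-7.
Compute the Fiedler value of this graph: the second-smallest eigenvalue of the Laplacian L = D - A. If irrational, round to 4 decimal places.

Reading degrees in the order [0, 1, 2, 3, 4, 5, 6, 7, 8] gives [2, 2, 2, 2, 2, 2, 2, 2, 2]; set D = diag(2, 2, 2, 2, 2, 2, 2, 2, 2) and form L = D - A. The sorted Laplacian eigenvalues are [0, 0.4679, 0.4679, 1.6527, 1.6527, 3, 3, 3.8794, 3.8794]; the algebraic connectivity is the second entry, 0.4679. The eigenvalues sum to 18, which equals trace(L) = 2|E|.

0.4679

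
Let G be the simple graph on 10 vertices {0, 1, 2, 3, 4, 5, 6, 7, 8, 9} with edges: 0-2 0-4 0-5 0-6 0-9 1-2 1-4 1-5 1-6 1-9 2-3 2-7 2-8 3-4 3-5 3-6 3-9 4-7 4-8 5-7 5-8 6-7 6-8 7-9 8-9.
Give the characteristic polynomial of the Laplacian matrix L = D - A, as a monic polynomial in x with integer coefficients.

Each diagonal entry of L is the vertex degree and each off-diagonal entry is -1 where an edge is present, 0 otherwise; in the order [0, 1, 2, 3, 4, 5, 6, 7, 8, 9] the diagonal is [5, 5, 5, 5, 5, 5, 5, 5, 5, 5]. Computing det(xI - L) by cofactor expansion (or equivalently via sum-over-permutations) gives x^10 - 50x^9 + 1100x^8 - 14000x^7 + 113750x^6 - 612500x^5 + 2187500x^4 - 5000000x^3 + 6640625x^2 - 3906250x. The coefficient of x^9 equals -trace(L) = -50, matching the sum of degrees.

x^10 - 50x^9 + 1100x^8 - 14000x^7 + 113750x^6 - 612500x^5 + 2187500x^4 - 5000000x^3 + 6640625x^2 - 3906250x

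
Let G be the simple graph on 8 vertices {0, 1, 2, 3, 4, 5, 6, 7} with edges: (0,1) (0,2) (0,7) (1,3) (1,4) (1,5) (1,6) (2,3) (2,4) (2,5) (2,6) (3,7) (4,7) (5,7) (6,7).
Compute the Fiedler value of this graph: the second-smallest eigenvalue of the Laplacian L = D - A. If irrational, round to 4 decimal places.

Each diagonal entry of L is the vertex degree and each off-diagonal entry is -1 where an edge is present, 0 otherwise; in the order [0, 1, 2, 3, 4, 5, 6, 7] the diagonal is [3, 5, 5, 3, 3, 3, 3, 5]. Computing the eigenvalues of L and sorting gives [0, 3, 3, 3, 3, 5, 5, 8]. The Fiedler value lambda_2 = 3 is strictly positive, so the graph is connected. The eigenvalues sum to 30, which equals trace(L) = 2|E|.

3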